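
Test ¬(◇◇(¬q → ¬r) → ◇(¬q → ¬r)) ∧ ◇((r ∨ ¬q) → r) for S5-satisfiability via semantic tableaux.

No, unsatisfiable

1. ¬(◇◇(¬q → ¬r) → ◇(¬q → ¬r)) ∧ ◇((r ∨ ¬q) → r), u
2. ¬(◇◇(¬q → ¬r) → ◇(¬q → ¬r)), u
3. ◇((r ∨ ¬q) → r), u
4. ◇◇(¬q → ¬r), u
5. ¬◇(¬q → ¬r), u
6. ¬(¬q → ¬r), u
7. ¬q, u
8. r, u
9. (r ∨ ¬q) → r, v
10. ¬(¬q → ¬r), v
11. ¬q, v
12. r, v
13. ◇(¬q → ¬r), w
14. ¬(¬q → ¬r), w
15. ¬q, w
16. r, w
17. ¬q → ¬r, x
18. ¬(¬q → ¬r), x
19. ¬q, x
20. r, x
21. ¬r, x
Accessibility: uRu, uRv, uRw, uRx, vRu, vRv, vRw, vRx, wRu, wRv, wRw, wRx, xRu, xRv, xRw, xRx
Branch closes: r and ¬r both at x.
Every branch closes; the branch above is one of them.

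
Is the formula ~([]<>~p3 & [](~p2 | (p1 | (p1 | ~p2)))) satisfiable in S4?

Satisfiable

1. ~([]<>~p3 & [](~p2 | (p1 | (p1 | ~p2)))), 0
2. ~[](~p2 | (p1 | (p1 | ~p2))), 0
3. ~(~p2 | (p1 | (p1 | ~p2))), 1
4. p2, 1
5. ~(p1 | (p1 | ~p2)), 1
6. ~p1, 1
7. ~(p1 | ~p2), 1
Accessibility: 0R0, 0R1, 1R1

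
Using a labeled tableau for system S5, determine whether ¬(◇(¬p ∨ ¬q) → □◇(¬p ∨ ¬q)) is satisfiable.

1. ¬(◇(¬p ∨ ¬q) → □◇(¬p ∨ ¬q)), 0
2. ◇(¬p ∨ ¬q), 0
3. ¬□◇(¬p ∨ ¬q), 0
4. ¬p ∨ ¬q, 1
5. ¬q, 1
6. ¬◇(¬p ∨ ¬q), 2
7. ¬(¬p ∨ ¬q), 0
8. p, 0
9. q, 0
10. ¬(¬p ∨ ¬q), 1
11. p, 1
12. q, 1
Accessibility: 0R0, 0R1, 0R2, 1R0, 1R1, 1R2, 2R0, 2R1, 2R2
Branch closes: q and ¬q both at 1.
(One branch shown.) All branches close.

Unsatisfiable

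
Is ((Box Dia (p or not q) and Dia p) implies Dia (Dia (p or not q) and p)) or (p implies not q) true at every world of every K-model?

Tableau for the negation not (((Box Dia (p or not q) and Dia p) implies Dia (Dia (p or not q) and p)) or (p implies not q)):
1. not (((Box Dia (p or not q) and Dia p) implies Dia (Dia (p or not q) and p)) or (p implies not q)), u
2. not ((Box Dia (p or not q) and Dia p) implies Dia (Dia (p or not q) and p)), u
3. not (p implies not q), u
4. Box Dia (p or not q) and Dia p, u
5. not Dia (Dia (p or not q) and p), u
6. p, u
7. q, u
8. Box Dia (p or not q), u
9. Dia p, u
10. p, v
11. not (Dia (p or not q) and p), v
12. Dia (p or not q), v
13. not Dia (p or not q), v
14. p or not q, w
15. not (p or not q), w
16. not p, w
17. q, w
18. not q, w
Accessibility: uRv, vRw
Branch closes: q and not q both at w.
All branches of the negation close; one closing branch shown above.

Yes, valid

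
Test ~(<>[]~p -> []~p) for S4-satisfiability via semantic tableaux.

1. ~(<>[]~p -> []~p), w0
2. <>[]~p, w0   [~->-rule on 1]
3. ~[]~p, w0   [~->-rule on 1]
4. []~p, w1   [<>-rule on 2: fresh world w1, w0Rw1]
5. ~p, w1   [[]-rule on 4 via w1Rw1]
6. p, w2   [~[]-rule on 3: fresh world w2, w0Rw2]
Accessibility: w0Rw0, w0Rw1, w0Rw2, w1Rw1, w2Rw2

Satisfiable (open branch found)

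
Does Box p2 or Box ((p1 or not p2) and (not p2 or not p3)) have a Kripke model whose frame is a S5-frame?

1. Box p2 or Box ((p1 or not p2) and (not p2 or not p3)), w0
2. Box ((p1 or not p2) and (not p2 or not p3)), w0
3. (p1 or not p2) and (not p2 or not p3), w0
4. p1 or not p2, w0
5. not p2 or not p3, w0
6. not p2, w0
7. not p3, w0
Accessibility: w0Rw0

Satisfiable (open branch found)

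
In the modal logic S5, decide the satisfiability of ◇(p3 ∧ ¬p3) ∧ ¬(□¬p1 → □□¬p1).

No, unsatisfiable

1. ◇(p3 ∧ ¬p3) ∧ ¬(□¬p1 → □□¬p1), u
2. ◇(p3 ∧ ¬p3), u
3. ¬(□¬p1 → □□¬p1), u
4. □¬p1, u
5. ¬□□¬p1, u
6. ¬p1, u
7. p3 ∧ ¬p3, v
8. p3, v
9. ¬p3, v
Accessibility: uRu, uRv, vRu, vRv
Branch closes: p3 and ¬p3 both at v.
All branches of the tableau close; one closing branch shown above.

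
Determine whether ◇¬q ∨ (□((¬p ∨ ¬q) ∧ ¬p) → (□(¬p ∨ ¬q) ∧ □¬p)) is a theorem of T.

Valid in T

Tableau for the negation ¬(◇¬q ∨ (□((¬p ∨ ¬q) ∧ ¬p) → (□(¬p ∨ ¬q) ∧ □¬p))):
1. ¬(◇¬q ∨ (□((¬p ∨ ¬q) ∧ ¬p) → (□(¬p ∨ ¬q) ∧ □¬p))), u
2. ¬◇¬q, u
3. ¬(□((¬p ∨ ¬q) ∧ ¬p) → (□(¬p ∨ ¬q) ∧ □¬p)), u
4. □((¬p ∨ ¬q) ∧ ¬p), u
5. ¬(□(¬p ∨ ¬q) ∧ □¬p), u
6. q, u
7. (¬p ∨ ¬q) ∧ ¬p, u
8. ¬p ∨ ¬q, u
9. ¬p, u
10. ¬□¬p, u
11. p, v
12. q, v
13. (¬p ∨ ¬q) ∧ ¬p, v
14. ¬p ∨ ¬q, v
15. ¬p, v
Accessibility: uRu, uRv, vRv
Branch closes: p and ¬p both at v.
All branches of the negation close; one closing branch shown above.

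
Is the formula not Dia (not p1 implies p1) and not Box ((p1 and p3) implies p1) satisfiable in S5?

Unsatisfiable (every branch closes)

1. not Dia (not p1 implies p1) and not Box ((p1 and p3) implies p1), u
2. not Dia (not p1 implies p1), u
3. not Box ((p1 and p3) implies p1), u
4. not (not p1 implies p1), u
5. not p1, u
6. not ((p1 and p3) implies p1), v
7. p1 and p3, v
8. not p1, v
9. p1, v
10. p3, v
Accessibility: uRu, uRv, vRu, vRv
Branch closes: p1 and not p1 both at v.
(One branch shown.) All branches close.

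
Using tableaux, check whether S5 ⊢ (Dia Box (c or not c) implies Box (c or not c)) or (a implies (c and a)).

Tableau for the negation not ((Dia Box (c or not c) implies Box (c or not c)) or (a implies (c and a))):
1. not ((Dia Box (c or not c) implies Box (c or not c)) or (a implies (c and a))), u
2. not (Dia Box (c or not c) implies Box (c or not c)), u   [neg-or-rule on 1]
3. not (a implies (c and a)), u   [neg-or-rule on 1]
4. Dia Box (c or not c), u   [neg-implies-rule on 2]
5. not Box (c or not c), u   [neg-implies-rule on 2]
6. a, u   [neg-implies-rule on 3]
7. not (c and a), u   [neg-implies-rule on 3]
8. not c, u   [neg-and-rule on 7 (branches; this branch)]
9. Box (c or not c), v   [Dia-rule on 4: fresh world v, uRv]
10. c or not c, u   [Box-rule on 9 via vRu]
11. c or not c, v   [Box-rule on 9 via vRv]
12. not c, v   [or-rule on 11 (branches; this branch)]
13. not (c or not c), w   [neg-Box-rule on 5: fresh world w, uRw]
14. not c, w   [neg-or-rule on 13]
15. c, w   [neg-or-rule on 13]
Accessibility: uRu, uRv, uRw, vRu, vRv, vRw, wRu, wRv, wRw
Branch closes: c and not c both at w.
Every branch of the negation's tableau closes; the branch above is one of them.

Valid in S5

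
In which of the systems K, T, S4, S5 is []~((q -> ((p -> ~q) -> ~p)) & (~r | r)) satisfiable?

K-tableau for the formula:
1. []~((q -> ((p -> ~q) -> ~p)) & (~r | r)), 0
Complete open branch: satisfiable in K.
T-tableau for the formula:
1. []~((q -> ((p -> ~q) -> ~p)) & (~r | r)), 0
2. ~((q -> ((p -> ~q) -> ~p)) & (~r | r)), 0   [[]-rule on 1 via 0R0]
3. ~(q -> ((p -> ~q) -> ~p)), 0   [~&-rule on 2 (branches; this branch)]
4. q, 0   [~->-rule on 3]
5. ~((p -> ~q) -> ~p), 0   [~->-rule on 3]
6. p -> ~q, 0   [~->-rule on 5]
7. p, 0   [~->-rule on 5]
8. ~q, 0   [->-rule on 6 (branches; this branch)]
Accessibility: 0R0
Branch closes: q and ~q both at 0.
Every branch closes (one shown): unsatisfiable in T, hence also in S4, S5 (every S4/S5-frame is a T-frame).

K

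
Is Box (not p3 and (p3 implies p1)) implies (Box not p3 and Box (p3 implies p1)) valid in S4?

Tableau for the negation not (Box (not p3 and (p3 implies p1)) implies (Box not p3 and Box (p3 implies p1))):
1. not (Box (not p3 and (p3 implies p1)) implies (Box not p3 and Box (p3 implies p1))), u
2. Box (not p3 and (p3 implies p1)), u
3. not (Box not p3 and Box (p3 implies p1)), u
4. not p3 and (p3 implies p1), u
5. not p3, u
6. p3 implies p1, u
7. not Box (p3 implies p1), u
8. p1, u
9. not (p3 implies p1), v
10. p3, v
11. not p1, v
12. not p3 and (p3 implies p1), v
13. not p3, v
14. p3 implies p1, v
Accessibility: uRu, uRv, vRv
Branch closes: p3 and not p3 both at v.
All branches of the negation close; one closing branch shown above.

Valid in S4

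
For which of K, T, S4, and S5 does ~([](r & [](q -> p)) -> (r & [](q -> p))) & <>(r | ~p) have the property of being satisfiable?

K

K-tableau for the formula:
1. ~([](r & [](q -> p)) -> (r & [](q -> p))) & <>(r | ~p), u
2. ~([](r & [](q -> p)) -> (r & [](q -> p))), u
3. <>(r | ~p), u
4. [](r & [](q -> p)), u
5. ~(r & [](q -> p)), u
6. ~[](q -> p), u
7. r | ~p, v
8. r & [](q -> p), v
9. r, v
10. [](q -> p), v
11. ~p, v
12. ~(q -> p), w
13. q, w
14. ~p, w
15. r & [](q -> p), w
16. r, w
17. [](q -> p), w
Accessibility: uRv, uRw
Complete open branch: satisfiable in K.
T-tableau for the formula:
1. ~([](r & [](q -> p)) -> (r & [](q -> p))) & <>(r | ~p), u
2. ~([](r & [](q -> p)) -> (r & [](q -> p))), u
3. <>(r | ~p), u
4. [](r & [](q -> p)), u
5. ~(r & [](q -> p)), u
6. r & [](q -> p), u
7. r, u
8. [](q -> p), u
9. q -> p, u
10. ~[](q -> p), u
11. p, u
12. r | ~p, v
13. r & [](q -> p), v
14. r, v
15. [](q -> p), v
16. q -> p, v
17. ~p, v
18. ~q, v
19. ~(q -> p), w
20. q, w
21. ~p, w
22. r & [](q -> p), w
23. r, w
24. [](q -> p), w
25. q -> p, w
26. p, w
Accessibility: uRu, uRv, uRw, vRv, wRw
Branch closes: p and ~p both at w.
Every branch closes (one shown): unsatisfiable in T, hence also in S4, S5 (every S4/S5-frame is a T-frame).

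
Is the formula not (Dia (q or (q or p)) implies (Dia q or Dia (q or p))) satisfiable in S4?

1. not (Dia (q or (q or p)) implies (Dia q or Dia (q or p))), u
2. Dia (q or (q or p)), u   [neg-implies-rule on 1]
3. not (Dia q or Dia (q or p)), u   [neg-implies-rule on 1]
4. not Dia q, u   [neg-or-rule on 3]
5. not Dia (q or p), u   [neg-or-rule on 3]
6. not q, u   [neg-Dia-rule on 4 via uRu]
7. not (q or p), u   [neg-Dia-rule on 5 via uRu]
8. not p, u   [neg-or-rule on 7]
9. q or (q or p), v   [Dia-rule on 2: fresh world v, uRv]
10. not q, v   [neg-Dia-rule on 4 via uRv]
11. not (q or p), v   [neg-Dia-rule on 5 via uRv]
12. not p, v   [neg-or-rule on 11]
13. q or p, v   [or-rule on 9 (branches; this branch)]
14. p, v   [or-rule on 13 (branches; this branch)]
Accessibility: uRu, uRv, vRv
Branch closes: p and not p both at v.
Every branch closes; the branch above is one of them.

No, unsatisfiable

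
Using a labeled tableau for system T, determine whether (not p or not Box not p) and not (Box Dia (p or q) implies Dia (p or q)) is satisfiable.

1. (not p or not Box not p) and not (Box Dia (p or q) implies Dia (p or q)), w0
2. not p or not Box not p, w0
3. not (Box Dia (p or q) implies Dia (p or q)), w0
4. Box Dia (p or q), w0
5. not Dia (p or q), w0
6. Dia (p or q), w0
7. not (p or q), w0
8. not p, w0
9. not q, w0
10. not Box not p, w0
11. p or q, w1
12. Dia (p or q), w1
13. not (p or q), w1
14. not p, w1
15. not q, w1
16. q, w1
Accessibility: w0Rw0, w0Rw1, w1Rw1
Branch closes: q and not q both at w1.
(One branch shown.) All branches close.

Unsatisfiable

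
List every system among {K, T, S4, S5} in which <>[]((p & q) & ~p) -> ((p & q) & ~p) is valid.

K-tableau for the negation ~(<>[]((p & q) & ~p) -> ((p & q) & ~p)):
1. ~(<>[]((p & q) & ~p) -> ((p & q) & ~p)), 0
2. <>[]((p & q) & ~p), 0
3. ~((p & q) & ~p), 0
4. p, 0
5. []((p & q) & ~p), 1
Accessibility: 0R1
Complete open branch: countermodel on a K-frame, so not valid in K.
T-tableau for the negation ~(<>[]((p & q) & ~p) -> ((p & q) & ~p)):
1. ~(<>[]((p & q) & ~p) -> ((p & q) & ~p)), 0
2. <>[]((p & q) & ~p), 0
3. ~((p & q) & ~p), 0
4. ~(p & q), 0
5. ~q, 0
6. []((p & q) & ~p), 1
7. (p & q) & ~p, 1
8. p & q, 1
9. ~p, 1
10. p, 1
11. q, 1
Accessibility: 0R0, 0R1, 1R1
Branch closes: p and ~p both at 1.
Every branch closes (one shown): valid in T, hence also in S4, S5 (every theorem of T is a theorem of S4 and S5).

T, S4, S5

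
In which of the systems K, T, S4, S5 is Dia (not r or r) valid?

K-tableau for the negation not Dia (not r or r):
1. not Dia (not r or r), 0
Complete open branch: countermodel on a K-frame, so not valid in K.
T-tableau for the negation not Dia (not r or r):
1. not Dia (not r or r), 0
2. not (not r or r), 0
3. r, 0
4. not r, 0
Accessibility: 0R0
Branch closes: r and not r both at 0.
Every branch closes (one shown): valid in T, hence also in S4, S5 (every theorem of T is a theorem of S4 and S5).

T, S4, S5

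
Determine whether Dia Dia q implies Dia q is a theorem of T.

Not valid

Tableau for the negation not (Dia Dia q implies Dia q):
1. not (Dia Dia q implies Dia q), w0
2. Dia Dia q, w0
3. not Dia q, w0
4. not q, w0
5. Dia q, w1
6. not q, w1
7. q, w2
Accessibility: w0Rw0, w0Rw1, w1Rw1, w1Rw2, w2Rw2
The negation has an open branch (countermodel exists).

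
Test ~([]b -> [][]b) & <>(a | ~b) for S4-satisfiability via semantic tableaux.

1. ~([]b -> [][]b) & <>(a | ~b), w0
2. ~([]b -> [][]b), w0   [&-rule on 1]
3. <>(a | ~b), w0   [&-rule on 1]
4. []b, w0   [~->-rule on 2]
5. ~[][]b, w0   [~->-rule on 2]
6. b, w0   [[]-rule on 4 via w0Rw0]
7. a | ~b, w1   [<>-rule on 3: fresh world w1, w0Rw1]
8. b, w1   [[]-rule on 4 via w0Rw1]
9. a, w1   [|-rule on 7 (branches; this branch)]
10. ~[]b, w2   [~[]-rule on 5: fresh world w2, w0Rw2]
11. b, w2   [[]-rule on 4 via w0Rw2]
12. ~b, w3   [~[]-rule on 10: fresh world w3, w2Rw3]
13. b, w3   [[]-rule on 4 via w0Rw3]
Accessibility: w0Rw0, w0Rw1, w0Rw2, w0Rw3, w1Rw1, w2Rw2, w2Rw3, w3Rw3
Branch closes: b and ~b both at w3.
Every branch closes; the branch above is one of them.

Unsatisfiable (every branch closes)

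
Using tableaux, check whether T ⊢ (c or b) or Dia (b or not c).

Tableau for the negation not ((c or b) or Dia (b or not c)):
1. not ((c or b) or Dia (b or not c)), u
2. not (c or b), u
3. not Dia (b or not c), u
4. not c, u
5. not b, u
6. not (b or not c), u
7. c, u
Accessibility: uRu
Branch closes: c and not c both at u.
All branches of the negation close; one closing branch shown above.

Valid in T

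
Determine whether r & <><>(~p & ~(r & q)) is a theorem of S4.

Invalid (countermodel exists)

Tableau for the negation ~(r & <><>(~p & ~(r & q))):
1. ~(r & <><>(~p & ~(r & q))), 0
2. ~<><>(~p & ~(r & q)), 0   [~&-rule on 1 (branches; this branch)]
3. ~<>(~p & ~(r & q)), 0   [~<>-rule on 2 via 0R0]
4. ~(~p & ~(r & q)), 0   [~<>-rule on 3 via 0R0]
5. r & q, 0   [~&-rule on 4 (branches; this branch)]
6. r, 0   [&-rule on 5]
7. q, 0   [&-rule on 5]
Accessibility: 0R0
The negation has an open branch (countermodel exists).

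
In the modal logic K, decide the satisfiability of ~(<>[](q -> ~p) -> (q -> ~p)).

1. ~(<>[](q -> ~p) -> (q -> ~p)), 0
2. <>[](q -> ~p), 0   [~->-rule on 1]
3. ~(q -> ~p), 0   [~->-rule on 1]
4. q, 0   [~->-rule on 3]
5. p, 0   [~->-rule on 3]
6. [](q -> ~p), 1   [<>-rule on 2: fresh world 1, 0R1]
Accessibility: 0R1

Satisfiable (open branch found)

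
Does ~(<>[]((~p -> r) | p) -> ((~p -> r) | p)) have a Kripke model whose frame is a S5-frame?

Unsatisfiable

1. ~(<>[]((~p -> r) | p) -> ((~p -> r) | p)), w0
2. <>[]((~p -> r) | p), w0
3. ~((~p -> r) | p), w0
4. ~(~p -> r), w0
5. ~p, w0
6. ~r, w0
7. []((~p -> r) | p), w1
8. (~p -> r) | p, w0
9. (~p -> r) | p, w1
10. ~p -> r, w0
11. p, w1
12. r, w0
Accessibility: w0Rw0, w0Rw1, w1Rw0, w1Rw1
Branch closes: r and ~r both at w0.
Every branch closes; the branch above is one of them.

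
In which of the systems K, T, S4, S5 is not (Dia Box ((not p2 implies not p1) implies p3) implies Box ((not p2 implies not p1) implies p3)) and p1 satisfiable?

S4-tableau for the formula:
1. not (Dia Box ((not p2 implies not p1) implies p3) implies Box ((not p2 implies not p1) implies p3)) and p1, u
2. not (Dia Box ((not p2 implies not p1) implies p3) implies Box ((not p2 implies not p1) implies p3)), u
3. p1, u
4. Dia Box ((not p2 implies not p1) implies p3), u
5. not Box ((not p2 implies not p1) implies p3), u
6. Box ((not p2 implies not p1) implies p3), v
7. (not p2 implies not p1) implies p3, v
8. p3, v
9. not ((not p2 implies not p1) implies p3), w
10. not p2 implies not p1, w
11. not p3, w
12. not p1, w
Accessibility: uRu, uRv, uRw, vRv, wRw
Complete open branch: satisfiable in S4, hence also in K, T (this S4-model is also a K-model and a T-model).
S5-tableau for the formula:
1. not (Dia Box ((not p2 implies not p1) implies p3) implies Box ((not p2 implies not p1) implies p3)) and p1, u
2. not (Dia Box ((not p2 implies not p1) implies p3) implies Box ((not p2 implies not p1) implies p3)), u
3. p1, u
4. Dia Box ((not p2 implies not p1) implies p3), u
5. not Box ((not p2 implies not p1) implies p3), u
6. Box ((not p2 implies not p1) implies p3), v
7. (not p2 implies not p1) implies p3, u
8. (not p2 implies not p1) implies p3, v
9. not (not p2 implies not p1), u
10. not p2, u
11. not (not p2 implies not p1), v
12. not p2, v
13. p1, v
14. not ((not p2 implies not p1) implies p3), w
15. not p2 implies not p1, w
16. not p3, w
17. (not p2 implies not p1) implies p3, w
18. not p1, w
19. not (not p2 implies not p1), w
20. not p2, w
21. p1, w
Accessibility: uRu, uRv, uRw, vRu, vRv, vRw, wRu, wRv, wRw
Branch closes: p1 and not p1 both at w.
Every branch closes (one shown): unsatisfiable in S5.

K, T, S4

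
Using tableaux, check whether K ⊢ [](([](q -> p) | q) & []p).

Not valid

Tableau for the negation ~[](([](q -> p) | q) & []p):
1. ~[](([](q -> p) | q) & []p), w0
2. ~(([](q -> p) | q) & []p), w1
3. ~[]p, w1
4. ~p, w2
Accessibility: w0Rw1, w1Rw2
The negation has an open branch (countermodel exists).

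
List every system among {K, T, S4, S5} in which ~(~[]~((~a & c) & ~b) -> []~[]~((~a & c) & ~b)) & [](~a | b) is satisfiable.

K, T, S4

S5-tableau for the formula:
1. ~(~[]~((~a & c) & ~b) -> []~[]~((~a & c) & ~b)) & [](~a | b), w0
2. ~(~[]~((~a & c) & ~b) -> []~[]~((~a & c) & ~b)), w0
3. [](~a | b), w0
4. ~[]~((~a & c) & ~b), w0
5. ~[]~[]~((~a & c) & ~b), w0
6. ~a | b, w0
7. b, w0
8. (~a & c) & ~b, w1
9. ~a & c, w1
10. ~b, w1
11. ~a, w1
12. c, w1
13. ~a | b, w1
14. []~((~a & c) & ~b), w2
15. ~a | b, w2
16. ~((~a & c) & ~b), w0
17. ~((~a & c) & ~b), w1
18. ~((~a & c) & ~b), w2
19. b, w2
20. ~(~a & c), w0
21. ~(~a & c), w1
22. ~c, w0
23. ~c, w1
Accessibility: w0Rw0, w0Rw1, w0Rw2, w1Rw0, w1Rw1, w1Rw2, w2Rw0, w2Rw1, w2Rw2
Branch closes: c and ~c both at w1.
Every branch closes (one shown): unsatisfiable in S5.
S4-tableau for the formula:
1. ~(~[]~((~a & c) & ~b) -> []~[]~((~a & c) & ~b)) & [](~a | b), w0
2. ~(~[]~((~a & c) & ~b) -> []~[]~((~a & c) & ~b)), w0
3. [](~a | b), w0
4. ~[]~((~a & c) & ~b), w0
5. ~[]~[]~((~a & c) & ~b), w0
6. ~a | b, w0
7. b, w0
8. (~a & c) & ~b, w1
9. ~a & c, w1
10. ~b, w1
11. ~a, w1
12. c, w1
13. ~a | b, w1
14. []~((~a & c) & ~b), w2
15. ~a | b, w2
16. ~((~a & c) & ~b), w2
17. b, w2
Accessibility: w0Rw0, w0Rw1, w0Rw2, w1Rw1, w2Rw2
Complete open branch: satisfiable in S4, hence also in K, T (this S4-model is also a K-model and a T-model).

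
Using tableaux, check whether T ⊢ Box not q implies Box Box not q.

Not valid

Tableau for the negation not (Box not q implies Box Box not q):
1. not (Box not q implies Box Box not q), w0
2. Box not q, w0
3. not Box Box not q, w0
4. not q, w0
5. not Box not q, w1
6. not q, w1
7. q, w2
Accessibility: w0Rw0, w0Rw1, w1Rw1, w1Rw2, w2Rw2
The negation has an open branch (countermodel exists).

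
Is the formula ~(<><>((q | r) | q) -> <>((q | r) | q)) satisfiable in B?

Satisfiable (open branch found)

1. ~(<><>((q | r) | q) -> <>((q | r) | q)), u
2. <><>((q | r) | q), u
3. ~<>((q | r) | q), u
4. ~((q | r) | q), u
5. ~(q | r), u
6. ~q, u
7. ~r, u
8. <>((q | r) | q), v
9. ~((q | r) | q), v
10. ~(q | r), v
11. ~q, v
12. ~r, v
13. (q | r) | q, w
14. q, w
Accessibility: uRu, uRv, vRu, vRv, vRw, wRv, wRw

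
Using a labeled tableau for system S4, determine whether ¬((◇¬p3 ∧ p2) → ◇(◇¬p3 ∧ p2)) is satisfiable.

Unsatisfiable (every branch closes)

1. ¬((◇¬p3 ∧ p2) → ◇(◇¬p3 ∧ p2)), w0
2. ◇¬p3 ∧ p2, w0
3. ¬◇(◇¬p3 ∧ p2), w0
4. ◇¬p3, w0
5. p2, w0
6. ¬(◇¬p3 ∧ p2), w0
7. ¬◇¬p3, w0
8. p3, w0
9. ¬p3, w1
10. ¬(◇¬p3 ∧ p2), w1
11. p3, w1
Accessibility: w0Rw0, w0Rw1, w1Rw1
Branch closes: p3 and ¬p3 both at w1.
Every branch closes; the branch above is one of them.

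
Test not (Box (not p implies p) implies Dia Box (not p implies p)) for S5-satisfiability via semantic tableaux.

1. not (Box (not p implies p) implies Dia Box (not p implies p)), w0
2. Box (not p implies p), w0
3. not Dia Box (not p implies p), w0
4. not p implies p, w0
5. not Box (not p implies p), w0
6. p, w0
7. not (not p implies p), w1
8. not p, w1
9. not p implies p, w1
10. not Box (not p implies p), w1
11. p, w1
Accessibility: w0Rw0, w0Rw1, w1Rw0, w1Rw1
Branch closes: p and not p both at w1.
Every branch closes; the branch above is one of them.

No, unsatisfiable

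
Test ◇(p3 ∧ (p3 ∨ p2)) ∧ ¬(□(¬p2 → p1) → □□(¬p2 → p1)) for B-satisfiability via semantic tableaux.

Satisfiable (open branch found)

1. ◇(p3 ∧ (p3 ∨ p2)) ∧ ¬(□(¬p2 → p1) → □□(¬p2 → p1)), 0
2. ◇(p3 ∧ (p3 ∨ p2)), 0
3. ¬(□(¬p2 → p1) → □□(¬p2 → p1)), 0
4. □(¬p2 → p1), 0
5. ¬□□(¬p2 → p1), 0
6. ¬p2 → p1, 0
7. p1, 0
8. p3 ∧ (p3 ∨ p2), 1
9. p3, 1
10. p3 ∨ p2, 1
11. ¬p2 → p1, 1
12. p2, 1
13. p1, 1
14. ¬□(¬p2 → p1), 2
15. ¬p2 → p1, 2
16. p1, 2
17. ¬(¬p2 → p1), 3
18. ¬p2, 3
19. ¬p1, 3
Accessibility: 0R0, 0R1, 0R2, 1R0, 1R1, 2R0, 2R2, 2R3, 3R2, 3R3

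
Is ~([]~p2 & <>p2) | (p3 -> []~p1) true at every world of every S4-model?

Tableau for the negation ~(~([]~p2 & <>p2) | (p3 -> []~p1)):
1. ~(~([]~p2 & <>p2) | (p3 -> []~p1)), 0
2. []~p2 & <>p2, 0   [~|-rule on 1]
3. ~(p3 -> []~p1), 0   [~|-rule on 1]
4. []~p2, 0   [&-rule on 2]
5. <>p2, 0   [&-rule on 2]
6. p3, 0   [~->-rule on 3]
7. ~[]~p1, 0   [~->-rule on 3]
8. ~p2, 0   [[]-rule on 4 via 0R0]
9. p2, 1   [<>-rule on 5: fresh world 1, 0R1]
10. ~p2, 1   [[]-rule on 4 via 0R1]
Accessibility: 0R0, 0R1, 1R1
Branch closes: p2 and ~p2 both at 1.
All branches of the negation close; one closing branch shown above.

Yes, valid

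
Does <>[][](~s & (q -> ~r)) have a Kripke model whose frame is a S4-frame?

Yes, satisfiable

1. <>[][](~s & (q -> ~r)), u
2. [][](~s & (q -> ~r)), v
3. [](~s & (q -> ~r)), v
4. ~s & (q -> ~r), v
5. ~s, v
6. q -> ~r, v
7. ~r, v
Accessibility: uRu, uRv, vRv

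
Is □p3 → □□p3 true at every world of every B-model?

Tableau for the negation ¬(□p3 → □□p3):
1. ¬(□p3 → □□p3), u
2. □p3, u
3. ¬□□p3, u
4. p3, u
5. ¬□p3, v
6. p3, v
7. ¬p3, w
Accessibility: uRu, uRv, vRu, vRv, vRw, wRv, wRw
The negation has an open branch (countermodel exists).

Not valid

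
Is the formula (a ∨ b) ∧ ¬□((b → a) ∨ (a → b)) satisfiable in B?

1. (a ∨ b) ∧ ¬□((b → a) ∨ (a → b)), w0
2. a ∨ b, w0   [∧-rule on 1]
3. ¬□((b → a) ∨ (a → b)), w0   [∧-rule on 1]
4. b, w0   [∨-rule on 2 (branches; this branch)]
5. ¬((b → a) ∨ (a → b)), w1   [¬□-rule on 3: fresh world w1, w0Rw1]
6. ¬(b → a), w1   [¬∨-rule on 5]
7. ¬(a → b), w1   [¬∨-rule on 5]
8. b, w1   [¬→-rule on 6]
9. ¬a, w1   [¬→-rule on 6]
10. a, w1   [¬→-rule on 7]
11. ¬b, w1   [¬→-rule on 7]
Accessibility: w0Rw0, w0Rw1, w1Rw0, w1Rw1
Branch closes: a and ¬a both at w1.
Every branch closes; the branch above is one of them.

Unsatisfiable (every branch closes)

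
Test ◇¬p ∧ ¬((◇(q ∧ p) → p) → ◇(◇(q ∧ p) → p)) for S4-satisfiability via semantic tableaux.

1. ◇¬p ∧ ¬((◇(q ∧ p) → p) → ◇(◇(q ∧ p) → p)), 0
2. ◇¬p, 0
3. ¬((◇(q ∧ p) → p) → ◇(◇(q ∧ p) → p)), 0
4. ◇(q ∧ p) → p, 0
5. ¬◇(◇(q ∧ p) → p), 0
6. ¬(◇(q ∧ p) → p), 0
7. ◇(q ∧ p), 0
8. ¬p, 0
9. ¬◇(q ∧ p), 0
10. ¬(q ∧ p), 0
11. ¬p, 1
12. ¬(◇(q ∧ p) → p), 1
13. ◇(q ∧ p), 1
14. ¬(q ∧ p), 1
15. q ∧ p, 2
16. q, 2
17. p, 2
18. ¬(◇(q ∧ p) → p), 2
19. ◇(q ∧ p), 2
20. ¬p, 2
Accessibility: 0R0, 0R1, 0R2, 1R1, 2R2
Branch closes: p and ¬p both at 2.
(One branch shown.) All branches close.

No, unsatisfiable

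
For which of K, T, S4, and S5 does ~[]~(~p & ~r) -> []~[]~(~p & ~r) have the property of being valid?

S4-tableau for the negation ~(~[]~(~p & ~r) -> []~[]~(~p & ~r)):
1. ~(~[]~(~p & ~r) -> []~[]~(~p & ~r)), 0
2. ~[]~(~p & ~r), 0
3. ~[]~[]~(~p & ~r), 0
4. ~p & ~r, 1
5. ~p, 1
6. ~r, 1
7. []~(~p & ~r), 2
8. ~(~p & ~r), 2
9. r, 2
Accessibility: 0R0, 0R1, 0R2, 1R1, 2R2
Complete open branch: countermodel on an S4-frame, so not valid in S4, nor in K, T (the same frame is also a K-frame and a T-frame).
S5-tableau for the negation ~(~[]~(~p & ~r) -> []~[]~(~p & ~r)):
1. ~(~[]~(~p & ~r) -> []~[]~(~p & ~r)), 0
2. ~[]~(~p & ~r), 0
3. ~[]~[]~(~p & ~r), 0
4. ~p & ~r, 1
5. ~p, 1
6. ~r, 1
7. []~(~p & ~r), 2
8. ~(~p & ~r), 0
9. ~(~p & ~r), 1
10. ~(~p & ~r), 2
11. r, 0
12. r, 1
Accessibility: 0R0, 0R1, 0R2, 1R0, 1R1, 1R2, 2R0, 2R1, 2R2
Branch closes: r and ~r both at 1.
Every branch closes (one shown): valid in S5.

S5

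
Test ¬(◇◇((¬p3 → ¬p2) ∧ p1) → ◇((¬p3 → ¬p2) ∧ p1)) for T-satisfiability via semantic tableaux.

Satisfiable

1. ¬(◇◇((¬p3 → ¬p2) ∧ p1) → ◇((¬p3 → ¬p2) ∧ p1)), 0
2. ◇◇((¬p3 → ¬p2) ∧ p1), 0   [¬→-rule on 1]
3. ¬◇((¬p3 → ¬p2) ∧ p1), 0   [¬→-rule on 1]
4. ¬((¬p3 → ¬p2) ∧ p1), 0   [¬◇-rule on 3 via 0R0]
5. ¬p1, 0   [¬∧-rule on 4 (branches; this branch)]
6. ◇((¬p3 → ¬p2) ∧ p1), 1   [◇-rule on 2: fresh world 1, 0R1]
7. ¬((¬p3 → ¬p2) ∧ p1), 1   [¬◇-rule on 3 via 0R1]
8. ¬p1, 1   [¬∧-rule on 7 (branches; this branch)]
9. (¬p3 → ¬p2) ∧ p1, 2   [◇-rule on 6: fresh world 2, 1R2]
10. ¬p3 → ¬p2, 2   [∧-rule on 9]
11. p1, 2   [∧-rule on 9]
12. ¬p2, 2   [→-rule on 10 (branches; this branch)]
Accessibility: 0R0, 0R1, 1R1, 1R2, 2R2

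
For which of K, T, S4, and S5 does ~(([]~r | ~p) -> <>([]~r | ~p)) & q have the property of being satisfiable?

K

T-tableau for the formula:
1. ~(([]~r | ~p) -> <>([]~r | ~p)) & q, 0
2. ~(([]~r | ~p) -> <>([]~r | ~p)), 0
3. q, 0
4. []~r | ~p, 0
5. ~<>([]~r | ~p), 0
6. ~([]~r | ~p), 0
7. ~[]~r, 0
8. p, 0
9. []~r, 0
10. ~r, 0
11. r, 1
12. ~([]~r | ~p), 1
13. ~[]~r, 1
14. p, 1
15. ~r, 1
Accessibility: 0R0, 0R1, 1R1
Branch closes: r and ~r both at 1.
Every branch closes (one shown): unsatisfiable in T, hence also in S4, S5 (every S4/S5-frame is a T-frame).
K-tableau for the formula:
1. ~(([]~r | ~p) -> <>([]~r | ~p)) & q, 0
2. ~(([]~r | ~p) -> <>([]~r | ~p)), 0
3. q, 0
4. []~r | ~p, 0
5. ~<>([]~r | ~p), 0
6. ~p, 0
Complete open branch: satisfiable in K.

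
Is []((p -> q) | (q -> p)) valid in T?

Valid

Tableau for the negation ~[]((p -> q) | (q -> p)):
1. ~[]((p -> q) | (q -> p)), u
2. ~((p -> q) | (q -> p)), v
3. ~(p -> q), v
4. ~(q -> p), v
5. p, v
6. ~q, v
7. q, v
8. ~p, v
Accessibility: uRu, uRv, vRv
Branch closes: q and ~q both at v.
All branches of the negation close; one closing branch shown above.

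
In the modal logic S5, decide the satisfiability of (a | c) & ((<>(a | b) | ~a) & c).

Satisfiable (open branch found)

1. (a | c) & ((<>(a | b) | ~a) & c), u
2. a | c, u   [&-rule on 1]
3. (<>(a | b) | ~a) & c, u   [&-rule on 1]
4. <>(a | b) | ~a, u   [&-rule on 3]
5. c, u   [&-rule on 3]
6. ~a, u   [|-rule on 4 (branches; this branch)]
Accessibility: uRu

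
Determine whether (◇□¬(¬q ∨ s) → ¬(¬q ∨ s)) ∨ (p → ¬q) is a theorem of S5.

Yes, valid

Tableau for the negation ¬((◇□¬(¬q ∨ s) → ¬(¬q ∨ s)) ∨ (p → ¬q)):
1. ¬((◇□¬(¬q ∨ s) → ¬(¬q ∨ s)) ∨ (p → ¬q)), u
2. ¬(◇□¬(¬q ∨ s) → ¬(¬q ∨ s)), u
3. ¬(p → ¬q), u
4. ◇□¬(¬q ∨ s), u
5. ¬q ∨ s, u
6. p, u
7. q, u
8. s, u
9. □¬(¬q ∨ s), v
10. ¬(¬q ∨ s), u
11. ¬s, u
Accessibility: uRu, uRv, vRu, vRv
Branch closes: s and ¬s both at u.
Every branch of the negation's tableau closes; the branch above is one of them.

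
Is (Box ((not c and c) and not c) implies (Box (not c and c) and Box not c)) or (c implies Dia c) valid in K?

Tableau for the negation not ((Box ((not c and c) and not c) implies (Box (not c and c) and Box not c)) or (c implies Dia c)):
1. not ((Box ((not c and c) and not c) implies (Box (not c and c) and Box not c)) or (c implies Dia c)), u
2. not (Box ((not c and c) and not c) implies (Box (not c and c) and Box not c)), u
3. not (c implies Dia c), u
4. Box ((not c and c) and not c), u
5. not (Box (not c and c) and Box not c), u
6. c, u
7. not Dia c, u
8. not Box (not c and c), u
9. not (not c and c), v
10. (not c and c) and not c, v
11. not c and c, v
12. not c, v
13. c, v
Accessibility: uRv
Branch closes: c and not c both at v.
Every branch of the negation's tableau closes; the branch above is one of them.

Valid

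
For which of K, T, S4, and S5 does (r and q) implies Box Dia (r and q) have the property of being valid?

S5

S4-tableau for the negation not ((r and q) implies Box Dia (r and q)):
1. not ((r and q) implies Box Dia (r and q)), u
2. r and q, u
3. not Box Dia (r and q), u
4. r, u
5. q, u
6. not Dia (r and q), v
7. not (r and q), v
8. not q, v
Accessibility: uRu, uRv, vRv
Complete open branch: countermodel on an S4-frame, so not valid in S4, nor in K, T (the same frame is also a K-frame and a T-frame).
S5-tableau for the negation not ((r and q) implies Box Dia (r and q)):
1. not ((r and q) implies Box Dia (r and q)), u
2. r and q, u
3. not Box Dia (r and q), u
4. r, u
5. q, u
6. not Dia (r and q), v
7. not (r and q), u
8. not (r and q), v
9. not q, u
Accessibility: uRu, uRv, vRu, vRv
Branch closes: q and not q both at u.
Every branch closes (one shown): valid in S5.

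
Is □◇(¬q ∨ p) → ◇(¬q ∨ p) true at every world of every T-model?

Valid

Tableau for the negation ¬(□◇(¬q ∨ p) → ◇(¬q ∨ p)):
1. ¬(□◇(¬q ∨ p) → ◇(¬q ∨ p)), u
2. □◇(¬q ∨ p), u   [¬→-rule on 1]
3. ¬◇(¬q ∨ p), u   [¬→-rule on 1]
4. ◇(¬q ∨ p), u   [□-rule on 2 via uRu]
5. ¬(¬q ∨ p), u   [¬◇-rule on 3 via uRu]
6. q, u   [¬∨-rule on 5]
7. ¬p, u   [¬∨-rule on 5]
8. ¬q ∨ p, v   [◇-rule on 4: fresh world v, uRv]
9. ◇(¬q ∨ p), v   [□-rule on 2 via uRv]
10. ¬(¬q ∨ p), v   [¬◇-rule on 3 via uRv]
11. q, v   [¬∨-rule on 10]
12. ¬p, v   [¬∨-rule on 10]
13. p, v   [∨-rule on 8 (branches; this branch)]
Accessibility: uRu, uRv, vRv
Branch closes: p and ¬p both at v.
Every branch of the negation's tableau closes; the branch above is one of them.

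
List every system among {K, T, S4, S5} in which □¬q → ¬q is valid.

T, S4, S5

K-tableau for the negation ¬(□¬q → ¬q):
1. ¬(□¬q → ¬q), u
2. □¬q, u
3. q, u
Complete open branch: countermodel on a K-frame, so not valid in K.
T-tableau for the negation ¬(□¬q → ¬q):
1. ¬(□¬q → ¬q), u
2. □¬q, u
3. q, u
4. ¬q, u
Accessibility: uRu
Branch closes: q and ¬q both at u.
Every branch closes (one shown): valid in T, hence also in S4, S5 (every theorem of T is a theorem of S4 and S5).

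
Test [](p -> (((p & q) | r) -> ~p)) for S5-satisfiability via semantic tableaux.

Satisfiable

1. [](p -> (((p & q) | r) -> ~p)), w0
2. p -> (((p & q) | r) -> ~p), w0
3. ((p & q) | r) -> ~p, w0
4. ~p, w0
Accessibility: w0Rw0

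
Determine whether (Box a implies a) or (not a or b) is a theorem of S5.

Tableau for the negation not ((Box a implies a) or (not a or b)):
1. not ((Box a implies a) or (not a or b)), w0
2. not (Box a implies a), w0
3. not (not a or b), w0
4. Box a, w0
5. not a, w0
6. a, w0
7. not b, w0
Accessibility: w0Rw0
Branch closes: a and not a both at w0.
Every branch of the negation's tableau closes; the branch above is one of them.

Yes, valid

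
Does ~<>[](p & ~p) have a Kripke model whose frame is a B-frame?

Satisfiable (open branch found)

1. ~<>[](p & ~p), w0
2. ~[](p & ~p), w0
3. ~(p & ~p), w1
4. ~[](p & ~p), w1
5. p, w1
6. ~(p & ~p), w2
7. p, w2
Accessibility: w0Rw0, w0Rw1, w1Rw0, w1Rw1, w1Rw2, w2Rw1, w2Rw2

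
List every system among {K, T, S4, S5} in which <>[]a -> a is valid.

S5

S4-tableau for the negation ~(<>[]a -> a):
1. ~(<>[]a -> a), 0
2. <>[]a, 0
3. ~a, 0
4. []a, 1
5. a, 1
Accessibility: 0R0, 0R1, 1R1
Complete open branch: countermodel on an S4-frame, so not valid in S4, nor in K, T (the same frame is also a K-frame and a T-frame).
S5-tableau for the negation ~(<>[]a -> a):
1. ~(<>[]a -> a), 0
2. <>[]a, 0
3. ~a, 0
4. []a, 1
5. a, 0
Accessibility: 0R0, 0R1, 1R0, 1R1
Branch closes: a and ~a both at 0.
Every branch closes (one shown): valid in S5.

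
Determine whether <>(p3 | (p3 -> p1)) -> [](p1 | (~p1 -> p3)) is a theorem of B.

Invalid (countermodel exists)

Tableau for the negation ~(<>(p3 | (p3 -> p1)) -> [](p1 | (~p1 -> p3))):
1. ~(<>(p3 | (p3 -> p1)) -> [](p1 | (~p1 -> p3))), 0
2. <>(p3 | (p3 -> p1)), 0   [~->-rule on 1]
3. ~[](p1 | (~p1 -> p3)), 0   [~->-rule on 1]
4. p3 | (p3 -> p1), 1   [<>-rule on 2: fresh world 1, 0R1]
5. p3 -> p1, 1   [|-rule on 4 (branches; this branch)]
6. p1, 1   [->-rule on 5 (branches; this branch)]
7. ~(p1 | (~p1 -> p3)), 2   [~[]-rule on 3: fresh world 2, 0R2]
8. ~p1, 2   [~|-rule on 7]
9. ~(~p1 -> p3), 2   [~|-rule on 7]
10. ~p3, 2   [~->-rule on 9]
Accessibility: 0R0, 0R1, 0R2, 1R0, 1R1, 2R0, 2R2
The negation has an open branch (countermodel exists).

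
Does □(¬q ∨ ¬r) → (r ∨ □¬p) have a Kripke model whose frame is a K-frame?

1. □(¬q ∨ ¬r) → (r ∨ □¬p), w0
2. r ∨ □¬p, w0
3. □¬p, w0

Satisfiable (open branch found)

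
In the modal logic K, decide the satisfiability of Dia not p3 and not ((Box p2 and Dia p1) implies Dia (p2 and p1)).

1. Dia not p3 and not ((Box p2 and Dia p1) implies Dia (p2 and p1)), 0
2. Dia not p3, 0
3. not ((Box p2 and Dia p1) implies Dia (p2 and p1)), 0
4. Box p2 and Dia p1, 0
5. not Dia (p2 and p1), 0
6. Box p2, 0
7. Dia p1, 0
8. not p3, 1
9. not (p2 and p1), 1
10. p2, 1
11. not p1, 1
12. p1, 2
13. not (p2 and p1), 2
14. p2, 2
15. not p1, 2
Accessibility: 0R1, 0R2
Branch closes: p1 and not p1 both at 2.
All branches of the tableau close; one closing branch shown above.

No, unsatisfiable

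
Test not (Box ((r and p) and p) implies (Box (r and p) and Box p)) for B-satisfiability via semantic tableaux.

Unsatisfiable (every branch closes)

1. not (Box ((r and p) and p) implies (Box (r and p) and Box p)), w0
2. Box ((r and p) and p), w0
3. not (Box (r and p) and Box p), w0
4. (r and p) and p, w0
5. r and p, w0
6. p, w0
7. r, w0
8. not Box (r and p), w0
9. not (r and p), w1
10. (r and p) and p, w1
11. r and p, w1
12. p, w1
13. r, w1
14. not p, w1
Accessibility: w0Rw0, w0Rw1, w1Rw0, w1Rw1
Branch closes: p and not p both at w1.
All branches of the tableau close; one closing branch shown above.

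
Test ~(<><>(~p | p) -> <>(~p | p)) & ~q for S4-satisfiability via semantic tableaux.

1. ~(<><>(~p | p) -> <>(~p | p)) & ~q, u
2. ~(<><>(~p | p) -> <>(~p | p)), u
3. ~q, u
4. <><>(~p | p), u
5. ~<>(~p | p), u
6. ~(~p | p), u
7. p, u
8. ~p, u
Accessibility: uRu
Branch closes: p and ~p both at u.
All branches of the tableau close; one closing branch shown above.

Unsatisfiable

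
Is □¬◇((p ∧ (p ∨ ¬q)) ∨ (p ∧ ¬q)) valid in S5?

Tableau for the negation ¬□¬◇((p ∧ (p ∨ ¬q)) ∨ (p ∧ ¬q)):
1. ¬□¬◇((p ∧ (p ∨ ¬q)) ∨ (p ∧ ¬q)), u
2. ◇((p ∧ (p ∨ ¬q)) ∨ (p ∧ ¬q)), v   [¬□-rule on 1: fresh world v, uRv]
3. (p ∧ (p ∨ ¬q)) ∨ (p ∧ ¬q), w   [◇-rule on 2: fresh world w, vRw]
4. p ∧ ¬q, w   [∨-rule on 3 (branches; this branch)]
5. p, w   [∧-rule on 4]
6. ¬q, w   [∧-rule on 4]
Accessibility: uRu, uRv, uRw, vRu, vRv, vRw, wRu, wRv, wRw
The negation has an open branch (countermodel exists).

Invalid (countermodel exists)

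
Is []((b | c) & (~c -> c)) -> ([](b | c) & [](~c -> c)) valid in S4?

Valid

Tableau for the negation ~([]((b | c) & (~c -> c)) -> ([](b | c) & [](~c -> c))):
1. ~([]((b | c) & (~c -> c)) -> ([](b | c) & [](~c -> c))), 0
2. []((b | c) & (~c -> c)), 0   [~->-rule on 1]
3. ~([](b | c) & [](~c -> c)), 0   [~->-rule on 1]
4. (b | c) & (~c -> c), 0   [[]-rule on 2 via 0R0]
5. b | c, 0   [&-rule on 4]
6. ~c -> c, 0   [&-rule on 4]
7. ~[](~c -> c), 0   [~&-rule on 3 (branches; this branch)]
8. c, 0   [|-rule on 5 (branches; this branch)]
9. ~(~c -> c), 1   [~[]-rule on 7: fresh world 1, 0R1]
10. ~c, 1   [~->-rule on 9]
11. (b | c) & (~c -> c), 1   [[]-rule on 2 via 0R1]
12. b | c, 1   [&-rule on 11]
13. ~c -> c, 1   [&-rule on 11]
14. b, 1   [|-rule on 12 (branches; this branch)]
15. c, 1   [->-rule on 13 (branches; this branch)]
Accessibility: 0R0, 0R1, 1R1
Branch closes: c and ~c both at 1.
All branches of the negation close; one closing branch shown above.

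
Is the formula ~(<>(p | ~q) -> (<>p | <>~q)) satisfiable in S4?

Unsatisfiable

1. ~(<>(p | ~q) -> (<>p | <>~q)), u
2. <>(p | ~q), u
3. ~(<>p | <>~q), u
4. ~<>p, u
5. ~<>~q, u
6. ~p, u
7. q, u
8. p | ~q, v
9. ~p, v
10. q, v
11. ~q, v
Accessibility: uRu, uRv, vRv
Branch closes: q and ~q both at v.
Every branch closes; the branch above is one of them.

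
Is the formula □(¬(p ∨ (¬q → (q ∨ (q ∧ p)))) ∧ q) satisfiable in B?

1. □(¬(p ∨ (¬q → (q ∨ (q ∧ p)))) ∧ q), 0
2. ¬(p ∨ (¬q → (q ∨ (q ∧ p)))) ∧ q, 0   [□-rule on 1 via 0R0]
3. ¬(p ∨ (¬q → (q ∨ (q ∧ p)))), 0   [∧-rule on 2]
4. q, 0   [∧-rule on 2]
5. ¬p, 0   [¬∨-rule on 3]
6. ¬(¬q → (q ∨ (q ∧ p))), 0   [¬∨-rule on 3]
7. ¬q, 0   [¬→-rule on 6]
8. ¬(q ∨ (q ∧ p)), 0   [¬→-rule on 6]
Accessibility: 0R0
Branch closes: q and ¬q both at 0.
Every branch closes; the branch above is one of them.

Unsatisfiable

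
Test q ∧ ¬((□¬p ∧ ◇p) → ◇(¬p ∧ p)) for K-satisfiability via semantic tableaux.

Unsatisfiable (every branch closes)

1. q ∧ ¬((□¬p ∧ ◇p) → ◇(¬p ∧ p)), u
2. q, u   [∧-rule on 1]
3. ¬((□¬p ∧ ◇p) → ◇(¬p ∧ p)), u   [∧-rule on 1]
4. □¬p ∧ ◇p, u   [¬→-rule on 3]
5. ¬◇(¬p ∧ p), u   [¬→-rule on 3]
6. □¬p, u   [∧-rule on 4]
7. ◇p, u   [∧-rule on 4]
8. p, v   [◇-rule on 7: fresh world v, uRv]
9. ¬(¬p ∧ p), v   [¬◇-rule on 5 via uRv]
10. ¬p, v   [□-rule on 6 via uRv]
Accessibility: uRv
Branch closes: p and ¬p both at v.
All branches of the tableau close; one closing branch shown above.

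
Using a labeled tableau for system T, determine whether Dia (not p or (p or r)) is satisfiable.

Satisfiable (open branch found)

1. Dia (not p or (p or r)), w0
2. not p or (p or r), w1
3. p or r, w1
4. r, w1
Accessibility: w0Rw0, w0Rw1, w1Rw1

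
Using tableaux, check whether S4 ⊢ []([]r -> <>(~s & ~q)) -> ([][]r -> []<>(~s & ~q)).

Yes, valid

Tableau for the negation ~([]([]r -> <>(~s & ~q)) -> ([][]r -> []<>(~s & ~q))):
1. ~([]([]r -> <>(~s & ~q)) -> ([][]r -> []<>(~s & ~q))), w0
2. []([]r -> <>(~s & ~q)), w0
3. ~([][]r -> []<>(~s & ~q)), w0
4. [][]r, w0
5. ~[]<>(~s & ~q), w0
6. []r -> <>(~s & ~q), w0
7. []r, w0
8. r, w0
9. <>(~s & ~q), w0
10. ~<>(~s & ~q), w1
11. []r -> <>(~s & ~q), w1
12. []r, w1
13. r, w1
14. ~(~s & ~q), w1
15. <>(~s & ~q), w1
16. q, w1
17. ~s & ~q, w2
18. ~s, w2
19. ~q, w2
20. []r -> <>(~s & ~q), w2
21. []r, w2
22. r, w2
23. <>(~s & ~q), w2
24. ~s & ~q, w3
25. ~s, w3
26. ~q, w3
27. []r -> <>(~s & ~q), w3
28. []r, w3
29. r, w3
30. ~(~s & ~q), w3
31. <>(~s & ~q), w3
32. q, w3
Accessibility: w0Rw0, w0Rw1, w0Rw2, w0Rw3, w1Rw1, w1Rw3, w2Rw2, w3Rw3
Branch closes: q and ~q both at w3.
All branches of the negation close; one closing branch shown above.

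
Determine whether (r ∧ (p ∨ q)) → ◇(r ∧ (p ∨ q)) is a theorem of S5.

Valid

Tableau for the negation ¬((r ∧ (p ∨ q)) → ◇(r ∧ (p ∨ q))):
1. ¬((r ∧ (p ∨ q)) → ◇(r ∧ (p ∨ q))), u
2. r ∧ (p ∨ q), u
3. ¬◇(r ∧ (p ∨ q)), u
4. r, u
5. p ∨ q, u
6. ¬(r ∧ (p ∨ q)), u
7. q, u
8. ¬(p ∨ q), u
9. ¬p, u
10. ¬q, u
Accessibility: uRu
Branch closes: q and ¬q both at u.
All branches of the negation close; one closing branch shown above.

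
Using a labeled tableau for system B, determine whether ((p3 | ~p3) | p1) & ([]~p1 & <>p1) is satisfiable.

1. ((p3 | ~p3) | p1) & ([]~p1 & <>p1), u
2. (p3 | ~p3) | p1, u   [&-rule on 1]
3. []~p1 & <>p1, u   [&-rule on 1]
4. []~p1, u   [&-rule on 3]
5. <>p1, u   [&-rule on 3]
6. ~p1, u   [[]-rule on 4 via uRu]
7. p3 | ~p3, u   [|-rule on 2 (branches; this branch)]
8. ~p3, u   [|-rule on 7 (branches; this branch)]
9. p1, v   [<>-rule on 5: fresh world v, uRv]
10. ~p1, v   [[]-rule on 4 via uRv]
Accessibility: uRu, uRv, vRu, vRv
Branch closes: p1 and ~p1 both at v.
All branches of the tableau close; one closing branch shown above.

Unsatisfiable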